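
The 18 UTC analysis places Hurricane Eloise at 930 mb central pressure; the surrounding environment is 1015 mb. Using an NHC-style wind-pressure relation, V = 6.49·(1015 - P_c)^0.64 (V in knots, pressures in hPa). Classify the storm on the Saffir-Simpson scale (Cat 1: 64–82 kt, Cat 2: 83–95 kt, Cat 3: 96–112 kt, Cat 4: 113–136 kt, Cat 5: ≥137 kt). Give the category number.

3

ΔP = 1015 − 930 = 85 mb.
V ≈ 6.49 × 85^0.64 = 6.49 × 17.17 ≈ 111 kt.
111 kt falls in the Category 3 band.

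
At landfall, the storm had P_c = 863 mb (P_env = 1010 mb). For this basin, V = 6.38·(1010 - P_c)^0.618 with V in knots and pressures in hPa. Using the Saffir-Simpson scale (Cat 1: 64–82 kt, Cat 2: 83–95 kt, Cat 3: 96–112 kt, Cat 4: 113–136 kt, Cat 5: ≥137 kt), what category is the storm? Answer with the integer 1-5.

5

ΔP = 1010 − 863 = 147 mb.
V ≈ 6.38 × 147^0.618 = 6.38 × 21.85 ≈ 139 kt.
139 kt falls in the Category 5 band.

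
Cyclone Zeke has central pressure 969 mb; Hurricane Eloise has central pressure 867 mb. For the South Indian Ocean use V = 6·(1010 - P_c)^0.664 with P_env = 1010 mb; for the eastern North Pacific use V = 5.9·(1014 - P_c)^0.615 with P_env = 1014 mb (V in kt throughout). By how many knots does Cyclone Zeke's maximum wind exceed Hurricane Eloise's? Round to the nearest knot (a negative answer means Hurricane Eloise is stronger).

-56 kt

Cyclone Zeke: ΔP = 41; V ≈ 6 × 41^0.664 ≈ 70.64 kt.
Hurricane Eloise: ΔP = 147; V ≈ 5.9 × 147^0.615 ≈ 126.98 kt.
Difference ≈ 70.64 − 126.98 = -56.34 → -56 kt.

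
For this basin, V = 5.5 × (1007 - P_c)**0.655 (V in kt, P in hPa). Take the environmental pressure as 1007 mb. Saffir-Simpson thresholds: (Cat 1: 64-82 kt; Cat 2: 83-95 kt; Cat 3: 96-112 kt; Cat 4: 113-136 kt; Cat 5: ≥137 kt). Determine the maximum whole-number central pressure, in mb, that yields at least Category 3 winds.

Category 3 begins at V = 96 kt.
Required ΔP = (96/5.5)^(1/0.655) = 17.455^1.527 ≈ 78.71 mb.
P_c ≤ 1007 − 78.71 = 928.29, so the highest integer P_c is 928 mb.

928 mb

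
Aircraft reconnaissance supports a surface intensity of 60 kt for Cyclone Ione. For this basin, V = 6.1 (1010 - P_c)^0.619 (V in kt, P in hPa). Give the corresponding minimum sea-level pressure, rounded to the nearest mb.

ΔP = (V / 6.1)^(1/0.619) = (60/6.1)^1.616.
60/6.1 = 9.836; 9.836^1.616 ≈ 40.17 mb.
P_c = 1010 − 40.17 = 969.83 ≈ 970 mb.

970 mb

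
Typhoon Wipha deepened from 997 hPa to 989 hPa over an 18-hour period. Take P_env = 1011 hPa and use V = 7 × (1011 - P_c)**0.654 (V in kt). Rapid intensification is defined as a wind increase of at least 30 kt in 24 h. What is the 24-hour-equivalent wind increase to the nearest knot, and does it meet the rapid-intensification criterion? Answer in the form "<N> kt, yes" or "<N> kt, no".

18 kt, no

V₁: ΔP = 14, V ≈ 7 × 14^0.654 ≈ 39.32 kt.
V₂: ΔP = 22, V ≈ 7 × 22^0.654 ≈ 52.85 kt.
ΔV over 18 h = 13.53 kt → 24 h equivalent = 13.53 × 24/18 ≈ 18.04 kt.
18 kt < 30 kt ⇒ not rapid intensification.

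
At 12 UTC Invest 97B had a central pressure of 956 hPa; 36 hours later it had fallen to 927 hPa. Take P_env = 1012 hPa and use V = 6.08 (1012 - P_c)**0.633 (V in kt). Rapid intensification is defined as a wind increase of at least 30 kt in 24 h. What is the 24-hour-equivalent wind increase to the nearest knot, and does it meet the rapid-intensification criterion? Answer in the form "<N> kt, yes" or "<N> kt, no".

V₁: ΔP = 56, V ≈ 6.08 × 56^0.633 ≈ 77.72 kt.
V₂: ΔP = 85, V ≈ 6.08 × 85^0.633 ≈ 101.21 kt.
ΔV over 36 h = 23.49 kt → 24 h equivalent = 23.49 × 24/36 ≈ 15.66 kt.
16 kt < 30 kt ⇒ not rapid intensification.

16 kt, no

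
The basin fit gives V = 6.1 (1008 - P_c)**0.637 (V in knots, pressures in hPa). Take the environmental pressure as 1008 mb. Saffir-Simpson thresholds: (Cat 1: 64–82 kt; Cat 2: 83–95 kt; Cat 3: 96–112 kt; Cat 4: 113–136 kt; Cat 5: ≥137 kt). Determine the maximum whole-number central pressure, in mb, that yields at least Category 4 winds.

Category 4 begins at V = 113 kt.
Required ΔP = (113/6.1)^(1/0.637) = 18.525^1.570 ≈ 97.77 mb.
P_c ≤ 1008 − 97.77 = 910.23, so the highest integer P_c is 910 mb.

910 mb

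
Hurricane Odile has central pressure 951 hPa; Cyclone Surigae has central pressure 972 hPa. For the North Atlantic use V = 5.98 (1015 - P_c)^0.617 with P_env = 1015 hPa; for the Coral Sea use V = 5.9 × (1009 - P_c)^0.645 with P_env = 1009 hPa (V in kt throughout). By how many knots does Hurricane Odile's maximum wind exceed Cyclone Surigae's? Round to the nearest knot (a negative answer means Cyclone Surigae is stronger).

17 kt

Hurricane Odile: ΔP = 64; V ≈ 5.98 × 64^0.617 ≈ 77.82 kt.
Cyclone Surigae: ΔP = 37; V ≈ 5.9 × 37^0.645 ≈ 60.58 kt.
Difference ≈ 77.82 − 60.58 = 17.24 → 17 kt.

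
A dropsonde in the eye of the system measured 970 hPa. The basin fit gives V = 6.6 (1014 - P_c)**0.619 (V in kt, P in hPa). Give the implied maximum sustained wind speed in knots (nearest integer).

69 kt

ΔP = 1014 − 970 = 44 hPa.
44^0.619 ≈ 10.406.
V ≈ 6.6 × 10.406 ≈ 68.7 kt.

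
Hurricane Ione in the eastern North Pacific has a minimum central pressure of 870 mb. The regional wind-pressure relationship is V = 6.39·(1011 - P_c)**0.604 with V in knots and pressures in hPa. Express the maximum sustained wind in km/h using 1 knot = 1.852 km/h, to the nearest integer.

235 km/h

ΔP = 1011 − 870 = 141 mb.
V ≈ 6.39 × 141^0.604 = 6.39 × 19.867 ≈ 126.949 kt.
126.949 × 1.852 ≈ 235.11 km/h → 235 km/h.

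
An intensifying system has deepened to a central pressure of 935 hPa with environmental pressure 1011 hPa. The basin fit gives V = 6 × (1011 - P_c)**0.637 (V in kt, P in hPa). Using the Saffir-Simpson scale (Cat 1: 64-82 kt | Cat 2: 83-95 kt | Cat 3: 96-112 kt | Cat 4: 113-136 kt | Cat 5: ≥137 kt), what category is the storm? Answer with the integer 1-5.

ΔP = 1011 − 935 = 76 hPa.
V ≈ 6 × 76^0.637 = 6 × 15.78 ≈ 95 kt.
95 kt falls in the Category 2 band.

2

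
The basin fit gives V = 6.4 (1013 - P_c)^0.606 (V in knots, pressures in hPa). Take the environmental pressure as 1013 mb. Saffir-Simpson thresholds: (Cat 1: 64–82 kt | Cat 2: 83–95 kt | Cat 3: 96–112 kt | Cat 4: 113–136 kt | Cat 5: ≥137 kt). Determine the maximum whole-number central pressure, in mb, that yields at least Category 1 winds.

968 mb

Category 1 begins at V = 64 kt.
Required ΔP = (64/6.4)^(1/0.606) = 10.000^1.650 ≈ 44.69 mb.
P_c ≤ 1013 − 44.69 = 968.31, so the highest integer P_c is 968 mb.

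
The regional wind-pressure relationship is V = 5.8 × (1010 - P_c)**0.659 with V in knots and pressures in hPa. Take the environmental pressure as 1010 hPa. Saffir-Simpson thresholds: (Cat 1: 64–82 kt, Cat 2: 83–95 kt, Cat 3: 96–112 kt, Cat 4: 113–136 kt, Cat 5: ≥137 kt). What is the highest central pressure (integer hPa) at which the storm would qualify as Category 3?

939 hPa

Category 3 begins at V = 96 kt.
Required ΔP = (96/5.8)^(1/0.659) = 16.552^1.517 ≈ 70.72 hPa.
P_c ≤ 1010 − 70.72 = 939.28, so the highest integer P_c is 939 hPa.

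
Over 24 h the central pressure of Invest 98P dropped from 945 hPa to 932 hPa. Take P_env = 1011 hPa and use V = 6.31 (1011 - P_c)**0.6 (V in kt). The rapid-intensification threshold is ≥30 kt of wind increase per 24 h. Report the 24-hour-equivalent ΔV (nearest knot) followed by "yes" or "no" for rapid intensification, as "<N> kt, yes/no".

V₁: ΔP = 66, V ≈ 6.31 × 66^0.6 ≈ 77.94 kt.
V₂: ΔP = 79, V ≈ 6.31 × 79^0.6 ≈ 86.82 kt.
ΔV over 24 h = 8.88 kt → 24 h equivalent = 8.88 × 24/24 ≈ 8.88 kt.
9 kt < 30 kt ⇒ not rapid intensification.

9 kt, no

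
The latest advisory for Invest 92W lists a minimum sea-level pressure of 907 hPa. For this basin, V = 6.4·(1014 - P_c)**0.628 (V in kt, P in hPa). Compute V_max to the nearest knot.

ΔP = 1014 − 907 = 107 hPa.
107^0.628 ≈ 18.813.
V ≈ 6.4 × 18.813 ≈ 120.4 kt.

120 kt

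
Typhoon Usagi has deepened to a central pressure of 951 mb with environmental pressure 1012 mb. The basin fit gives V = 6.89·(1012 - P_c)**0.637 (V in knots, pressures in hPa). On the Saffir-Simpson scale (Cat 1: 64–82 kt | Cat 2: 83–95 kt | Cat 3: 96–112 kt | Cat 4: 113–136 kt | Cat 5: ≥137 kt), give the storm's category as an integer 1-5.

2

ΔP = 1012 − 951 = 61 mb.
V ≈ 6.89 × 61^0.637 = 6.89 × 13.72 ≈ 95 kt.
95 kt falls in the Category 2 band.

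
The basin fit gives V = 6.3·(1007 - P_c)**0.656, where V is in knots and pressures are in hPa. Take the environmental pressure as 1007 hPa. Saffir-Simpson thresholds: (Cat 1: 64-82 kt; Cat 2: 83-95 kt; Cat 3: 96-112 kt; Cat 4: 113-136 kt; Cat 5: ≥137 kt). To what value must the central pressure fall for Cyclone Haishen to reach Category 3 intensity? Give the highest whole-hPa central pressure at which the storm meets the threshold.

943 hPa

Category 3 begins at V = 96 kt.
Required ΔP = (96/6.3)^(1/0.656) = 15.238^1.524 ≈ 63.57 hPa.
P_c ≤ 1007 − 63.57 = 943.43, so the highest integer P_c is 943 hPa.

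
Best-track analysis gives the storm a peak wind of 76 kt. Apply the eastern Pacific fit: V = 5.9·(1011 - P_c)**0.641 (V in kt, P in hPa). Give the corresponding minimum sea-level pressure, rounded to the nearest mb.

957 mb

ΔP = (V / 5.9)^(1/0.641) = (76/5.9)^1.560.
76/5.9 = 12.881; 12.881^1.560 ≈ 53.90 mb.
P_c = 1011 − 53.90 = 957.10 ≈ 957 mb.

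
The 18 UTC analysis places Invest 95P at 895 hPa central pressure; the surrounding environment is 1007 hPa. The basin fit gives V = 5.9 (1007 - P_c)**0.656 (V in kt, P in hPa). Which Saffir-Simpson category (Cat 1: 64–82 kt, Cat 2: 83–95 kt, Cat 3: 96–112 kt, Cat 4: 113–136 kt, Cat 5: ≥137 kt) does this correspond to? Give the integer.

ΔP = 1007 − 895 = 112 hPa.
V ≈ 5.9 × 112^0.656 = 5.9 × 22.09 ≈ 130 kt.
130 kt falls in the Category 4 band.

4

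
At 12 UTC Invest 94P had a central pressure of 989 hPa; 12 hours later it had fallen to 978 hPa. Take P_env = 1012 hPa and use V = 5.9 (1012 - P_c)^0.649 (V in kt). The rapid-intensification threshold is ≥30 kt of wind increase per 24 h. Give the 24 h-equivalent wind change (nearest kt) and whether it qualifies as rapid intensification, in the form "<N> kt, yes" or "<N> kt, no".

26 kt, no

V₁: ΔP = 23, V ≈ 5.9 × 23^0.649 ≈ 45.15 kt.
V₂: ΔP = 34, V ≈ 5.9 × 34^0.649 ≈ 58.18 kt.
ΔV over 12 h = 13.03 kt → 24 h equivalent = 13.03 × 24/12 ≈ 26.06 kt.
26 kt < 30 kt ⇒ not rapid intensification.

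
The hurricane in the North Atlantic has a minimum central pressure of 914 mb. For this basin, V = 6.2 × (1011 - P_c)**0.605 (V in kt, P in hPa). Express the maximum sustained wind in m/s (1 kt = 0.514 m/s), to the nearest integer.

51 m/s

ΔP = 1011 − 914 = 97 mb.
V ≈ 6.2 × 97^0.605 = 6.2 × 15.922 ≈ 98.716 kt.
98.716 × 0.514 ≈ 50.74 m/s → 51 m/s.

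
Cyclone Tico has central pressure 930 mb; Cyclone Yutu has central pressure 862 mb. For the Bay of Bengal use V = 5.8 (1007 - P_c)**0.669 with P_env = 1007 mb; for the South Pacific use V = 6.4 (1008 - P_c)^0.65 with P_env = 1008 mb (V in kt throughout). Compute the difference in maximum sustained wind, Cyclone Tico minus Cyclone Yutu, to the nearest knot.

-57 kt

Cyclone Tico: ΔP = 77; V ≈ 5.8 × 77^0.669 ≈ 106.05 kt.
Cyclone Yutu: ΔP = 146; V ≈ 6.4 × 146^0.65 ≈ 163.31 kt.
Difference ≈ 106.05 − 163.31 = -57.26 → -57 kt.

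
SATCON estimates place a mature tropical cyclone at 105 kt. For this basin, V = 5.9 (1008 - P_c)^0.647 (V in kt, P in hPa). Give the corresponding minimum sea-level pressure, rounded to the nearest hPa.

ΔP = (V / 5.9)^(1/0.647) = (105/5.9)^1.546.
105/5.9 = 17.797; 17.797^1.546 ≈ 85.61 hPa.
P_c = 1008 − 85.61 = 922.39 ≈ 922 hPa.

922 hPa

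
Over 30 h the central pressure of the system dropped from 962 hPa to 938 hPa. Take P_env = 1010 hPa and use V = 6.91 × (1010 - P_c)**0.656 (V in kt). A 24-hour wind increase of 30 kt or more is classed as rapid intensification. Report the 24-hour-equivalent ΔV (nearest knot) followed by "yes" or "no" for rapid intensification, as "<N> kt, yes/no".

V₁: ΔP = 48, V ≈ 6.91 × 48^0.656 ≈ 87.57 kt.
V₂: ΔP = 72, V ≈ 6.91 × 72^0.656 ≈ 114.26 kt.
ΔV over 30 h = 26.69 kt → 24 h equivalent = 26.69 × 24/30 ≈ 21.35 kt.
21 kt < 30 kt ⇒ not rapid intensification.

21 kt, no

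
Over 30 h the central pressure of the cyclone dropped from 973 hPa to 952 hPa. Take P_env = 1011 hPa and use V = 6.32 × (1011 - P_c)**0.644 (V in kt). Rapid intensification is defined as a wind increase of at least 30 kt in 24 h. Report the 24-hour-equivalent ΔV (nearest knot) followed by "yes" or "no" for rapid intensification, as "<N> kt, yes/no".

17 kt, no

V₁: ΔP = 38, V ≈ 6.32 × 38^0.644 ≈ 65.78 kt.
V₂: ΔP = 59, V ≈ 6.32 × 59^0.644 ≈ 87.33 kt.
ΔV over 30 h = 21.55 kt → 24 h equivalent = 21.55 × 24/30 ≈ 17.24 kt.
17 kt < 30 kt ⇒ not rapid intensification.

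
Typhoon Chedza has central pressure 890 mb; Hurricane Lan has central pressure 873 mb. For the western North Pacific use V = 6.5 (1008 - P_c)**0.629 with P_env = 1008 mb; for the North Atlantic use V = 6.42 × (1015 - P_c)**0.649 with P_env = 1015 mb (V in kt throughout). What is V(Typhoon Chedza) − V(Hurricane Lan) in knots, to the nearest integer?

-29 kt

Typhoon Chedza: ΔP = 118; V ≈ 6.5 × 118^0.629 ≈ 130.66 kt.
Hurricane Lan: ΔP = 142; V ≈ 6.42 × 142^0.649 ≈ 160.09 kt.
Difference ≈ 130.66 − 160.09 = -29.43 → -29 kt.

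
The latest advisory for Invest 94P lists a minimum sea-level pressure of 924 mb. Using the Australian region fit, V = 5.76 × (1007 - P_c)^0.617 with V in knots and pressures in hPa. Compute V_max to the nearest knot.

ΔP = 1007 − 924 = 83 mb.
83^0.617 ≈ 15.278.
V ≈ 5.76 × 15.278 ≈ 88.0 kt.

88 kt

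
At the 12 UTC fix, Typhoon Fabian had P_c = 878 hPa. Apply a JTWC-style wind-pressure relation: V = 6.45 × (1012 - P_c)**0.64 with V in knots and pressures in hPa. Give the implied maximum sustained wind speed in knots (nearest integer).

ΔP = 1012 − 878 = 134 hPa.
134^0.64 ≈ 22.980.
V ≈ 6.45 × 22.980 ≈ 148.2 kt.

148 kt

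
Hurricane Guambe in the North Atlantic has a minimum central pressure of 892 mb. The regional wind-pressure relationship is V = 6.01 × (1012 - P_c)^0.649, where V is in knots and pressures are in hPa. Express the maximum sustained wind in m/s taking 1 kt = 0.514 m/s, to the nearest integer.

ΔP = 1012 − 892 = 120 mb.
V ≈ 6.01 × 120^0.649 = 6.01 × 22.356 ≈ 134.358 kt.
134.358 × 0.514 ≈ 69.06 m/s → 69 m/s.

69 m/s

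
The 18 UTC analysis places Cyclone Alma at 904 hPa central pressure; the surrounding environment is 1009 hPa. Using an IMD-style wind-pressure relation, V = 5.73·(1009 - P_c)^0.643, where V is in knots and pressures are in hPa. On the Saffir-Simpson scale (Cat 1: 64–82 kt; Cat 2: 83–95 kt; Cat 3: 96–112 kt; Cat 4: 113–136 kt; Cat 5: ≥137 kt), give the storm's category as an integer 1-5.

4

ΔP = 1009 − 904 = 105 hPa.
V ≈ 5.73 × 105^0.643 = 5.73 × 19.94 ≈ 114 kt.
114 kt falls in the Category 4 band.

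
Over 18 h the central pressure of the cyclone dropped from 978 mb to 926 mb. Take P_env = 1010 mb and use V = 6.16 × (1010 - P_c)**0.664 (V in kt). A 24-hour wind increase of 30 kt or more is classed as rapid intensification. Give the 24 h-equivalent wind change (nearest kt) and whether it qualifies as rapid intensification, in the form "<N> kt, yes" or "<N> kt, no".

V₁: ΔP = 32, V ≈ 6.16 × 32^0.664 ≈ 61.52 kt.
V₂: ΔP = 84, V ≈ 6.16 × 84^0.664 ≈ 116.76 kt.
ΔV over 18 h = 55.24 kt → 24 h equivalent = 55.24 × 24/18 ≈ 73.65 kt.
74 kt ≥ 30 kt ⇒ rapid intensification.

74 kt, yes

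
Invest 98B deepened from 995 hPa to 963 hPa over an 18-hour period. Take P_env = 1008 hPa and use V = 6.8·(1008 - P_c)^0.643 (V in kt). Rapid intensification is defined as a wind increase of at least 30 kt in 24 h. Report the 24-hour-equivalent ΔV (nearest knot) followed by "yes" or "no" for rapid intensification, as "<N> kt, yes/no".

58 kt, yes

V₁: ΔP = 13, V ≈ 6.8 × 13^0.643 ≈ 35.38 kt.
V₂: ΔP = 45, V ≈ 6.8 × 45^0.643 ≈ 78.62 kt.
ΔV over 18 h = 43.24 kt → 24 h equivalent = 43.24 × 24/18 ≈ 57.65 kt.
58 kt ≥ 30 kt ⇒ rapid intensification.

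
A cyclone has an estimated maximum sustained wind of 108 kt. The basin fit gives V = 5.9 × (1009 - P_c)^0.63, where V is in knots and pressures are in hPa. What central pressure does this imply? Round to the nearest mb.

908 mb

ΔP = (V / 5.9)^(1/0.63) = (108/5.9)^1.587.
108/5.9 = 18.305; 18.305^1.587 ≈ 100.94 mb.
P_c = 1009 − 100.94 = 908.06 ≈ 908 mb.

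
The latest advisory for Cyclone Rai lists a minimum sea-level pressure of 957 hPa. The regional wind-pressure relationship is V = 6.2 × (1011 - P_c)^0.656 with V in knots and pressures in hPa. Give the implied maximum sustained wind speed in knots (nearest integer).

ΔP = 1011 − 957 = 54 hPa.
54^0.656 ≈ 13.691.
V ≈ 6.2 × 13.691 ≈ 84.9 kt.

85 kt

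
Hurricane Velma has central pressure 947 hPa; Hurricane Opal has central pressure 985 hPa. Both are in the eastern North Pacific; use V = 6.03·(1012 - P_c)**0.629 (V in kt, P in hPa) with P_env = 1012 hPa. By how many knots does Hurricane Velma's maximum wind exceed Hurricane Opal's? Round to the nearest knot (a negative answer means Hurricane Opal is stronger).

Hurricane Velma: ΔP = 65; V ≈ 6.03 × 65^0.629 ≈ 83.30 kt.
Hurricane Opal: ΔP = 27; V ≈ 6.03 × 27^0.629 ≈ 47.93 kt.
Difference ≈ 83.30 − 47.93 = 35.37 → 35 kt.

35 kt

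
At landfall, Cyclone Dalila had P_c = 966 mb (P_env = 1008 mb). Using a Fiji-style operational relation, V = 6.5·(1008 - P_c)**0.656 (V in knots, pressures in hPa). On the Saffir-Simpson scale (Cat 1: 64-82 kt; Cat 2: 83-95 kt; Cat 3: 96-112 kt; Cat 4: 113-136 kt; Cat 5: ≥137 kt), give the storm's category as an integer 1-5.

ΔP = 1008 − 966 = 42 mb.
V ≈ 6.5 × 42^0.656 = 6.5 × 11.61 ≈ 75 kt.
75 kt falls in the Category 1 band.

1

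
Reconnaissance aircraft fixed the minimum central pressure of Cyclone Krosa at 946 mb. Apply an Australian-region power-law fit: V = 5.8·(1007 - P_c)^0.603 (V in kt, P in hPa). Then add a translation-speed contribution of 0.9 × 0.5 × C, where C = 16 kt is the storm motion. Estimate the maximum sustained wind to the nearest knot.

ΔP = 1007 − 946 = 61 mb.
61^0.603 ≈ 11.928.
V ≈ 5.8 × 11.928 ≈ 69.2 kt.
Translation term: 0.9 × 0.5 × 16 = 7.2 kt.
Corrected V ≈ 76.4 kt → 76 kt.

76 kt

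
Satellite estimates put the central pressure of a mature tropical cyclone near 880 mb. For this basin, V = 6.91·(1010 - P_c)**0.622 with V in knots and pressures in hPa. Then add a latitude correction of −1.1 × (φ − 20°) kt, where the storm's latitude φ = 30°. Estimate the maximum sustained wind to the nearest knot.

132 kt

ΔP = 1010 − 880 = 130 mb.
130^0.622 ≈ 20.648.
V ≈ 6.91 × 20.648 ≈ 142.7 kt.
Latitude correction: −1.1 × (30 − 20) = -11 kt.
Corrected V ≈ 131.7 kt → 132 kt.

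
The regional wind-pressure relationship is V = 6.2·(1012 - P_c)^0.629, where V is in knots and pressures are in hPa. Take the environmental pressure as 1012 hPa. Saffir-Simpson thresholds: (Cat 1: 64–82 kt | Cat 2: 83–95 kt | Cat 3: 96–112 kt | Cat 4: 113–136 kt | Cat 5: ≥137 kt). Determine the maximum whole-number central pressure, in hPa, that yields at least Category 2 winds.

950 hPa

Category 2 begins at V = 83 kt.
Required ΔP = (83/6.2)^(1/0.629) = 13.387^1.590 ≈ 61.83 hPa.
P_c ≤ 1012 − 61.83 = 950.17, so the highest integer P_c is 950 hPa.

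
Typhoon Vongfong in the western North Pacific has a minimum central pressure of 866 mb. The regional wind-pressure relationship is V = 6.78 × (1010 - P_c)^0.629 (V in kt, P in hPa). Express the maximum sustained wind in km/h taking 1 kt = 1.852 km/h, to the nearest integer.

286 km/h

ΔP = 1010 − 866 = 144 mb.
V ≈ 6.78 × 144^0.629 = 6.78 × 22.783 ≈ 154.468 kt.
154.468 × 1.852 ≈ 286.08 km/h → 286 km/h.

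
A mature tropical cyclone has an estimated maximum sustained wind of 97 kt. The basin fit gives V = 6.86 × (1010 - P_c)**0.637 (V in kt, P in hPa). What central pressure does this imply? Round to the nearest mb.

ΔP = (V / 6.86)^(1/0.637) = (97/6.86)^1.570.
97/6.86 = 14.140; 14.140^1.570 ≈ 63.98 mb.
P_c = 1010 − 63.98 = 946.02 ≈ 946 mb.

946 mb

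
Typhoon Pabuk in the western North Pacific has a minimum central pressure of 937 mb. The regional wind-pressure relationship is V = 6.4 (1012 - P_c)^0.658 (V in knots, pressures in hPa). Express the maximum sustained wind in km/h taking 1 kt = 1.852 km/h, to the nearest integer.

203 km/h

ΔP = 1012 − 937 = 75 mb.
V ≈ 6.4 × 75^0.658 = 6.4 × 17.131 ≈ 109.640 kt.
109.640 × 1.852 ≈ 203.05 km/h → 203 km/h.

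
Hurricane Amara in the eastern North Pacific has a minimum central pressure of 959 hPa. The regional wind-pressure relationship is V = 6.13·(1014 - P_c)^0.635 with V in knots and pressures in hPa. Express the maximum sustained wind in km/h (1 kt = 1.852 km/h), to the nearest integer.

ΔP = 1014 − 959 = 55 hPa.
V ≈ 6.13 × 55^0.635 = 6.13 × 12.739 ≈ 78.089 kt.
78.089 × 1.852 ≈ 144.62 km/h → 145 km/h.

145 km/h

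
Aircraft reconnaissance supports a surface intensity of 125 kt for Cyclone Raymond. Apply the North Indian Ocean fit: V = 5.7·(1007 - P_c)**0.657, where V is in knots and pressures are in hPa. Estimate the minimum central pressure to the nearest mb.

897 mb

ΔP = (V / 5.7)^(1/0.657) = (125/5.7)^1.522.
125/5.7 = 21.930; 21.930^1.522 ≈ 109.94 mb.
P_c = 1007 − 109.94 = 897.06 ≈ 897 mb.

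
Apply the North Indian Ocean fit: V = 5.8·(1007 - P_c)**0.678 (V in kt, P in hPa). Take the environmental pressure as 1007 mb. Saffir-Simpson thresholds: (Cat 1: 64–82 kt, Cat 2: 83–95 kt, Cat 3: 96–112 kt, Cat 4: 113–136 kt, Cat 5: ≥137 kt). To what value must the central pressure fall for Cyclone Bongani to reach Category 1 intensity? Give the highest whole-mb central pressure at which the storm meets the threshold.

Category 1 begins at V = 64 kt.
Required ΔP = (64/5.8)^(1/0.678) = 11.034^1.475 ≈ 34.51 mb.
P_c ≤ 1007 − 34.51 = 972.49, so the highest integer P_c is 972 mb.

972 mb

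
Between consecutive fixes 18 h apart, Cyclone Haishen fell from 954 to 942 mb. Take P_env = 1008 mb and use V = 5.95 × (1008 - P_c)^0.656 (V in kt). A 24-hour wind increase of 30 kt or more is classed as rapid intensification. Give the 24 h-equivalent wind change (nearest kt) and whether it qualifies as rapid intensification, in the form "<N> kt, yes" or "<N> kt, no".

15 kt, no

V₁: ΔP = 54, V ≈ 5.95 × 54^0.656 ≈ 81.46 kt.
V₂: ΔP = 66, V ≈ 5.95 × 66^0.656 ≈ 92.93 kt.
ΔV over 18 h = 11.47 kt → 24 h equivalent = 11.47 × 24/18 ≈ 15.29 kt.
15 kt < 30 kt ⇒ not rapid intensification.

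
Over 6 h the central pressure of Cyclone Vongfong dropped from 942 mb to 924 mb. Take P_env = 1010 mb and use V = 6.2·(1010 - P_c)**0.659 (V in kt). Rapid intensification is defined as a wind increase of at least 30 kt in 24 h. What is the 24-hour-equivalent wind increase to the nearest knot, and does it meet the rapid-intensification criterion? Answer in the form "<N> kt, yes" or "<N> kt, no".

67 kt, yes

V₁: ΔP = 68, V ≈ 6.2 × 68^0.659 ≈ 100.00 kt.
V₂: ΔP = 86, V ≈ 6.2 × 86^0.659 ≈ 116.74 kt.
ΔV over 6 h = 16.74 kt → 24 h equivalent = 16.74 × 24/6 ≈ 66.96 kt.
67 kt ≥ 30 kt ⇒ rapid intensification.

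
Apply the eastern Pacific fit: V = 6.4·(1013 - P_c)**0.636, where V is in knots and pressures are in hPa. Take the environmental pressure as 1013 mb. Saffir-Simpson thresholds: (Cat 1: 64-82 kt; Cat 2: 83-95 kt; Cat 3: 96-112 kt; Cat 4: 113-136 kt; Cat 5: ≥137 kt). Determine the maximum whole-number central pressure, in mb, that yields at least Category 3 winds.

942 mb

Category 3 begins at V = 96 kt.
Required ΔP = (96/6.4)^(1/0.636) = 15.000^1.572 ≈ 70.66 mb.
P_c ≤ 1013 − 70.66 = 942.34, so the highest integer P_c is 942 mb.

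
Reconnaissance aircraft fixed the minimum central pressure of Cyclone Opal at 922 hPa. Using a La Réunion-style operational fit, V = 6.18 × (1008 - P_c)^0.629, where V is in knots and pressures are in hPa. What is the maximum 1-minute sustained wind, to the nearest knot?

ΔP = 1008 − 922 = 86 hPa.
86^0.629 ≈ 16.474.
V ≈ 6.18 × 16.474 ≈ 101.8 kt.

102 kt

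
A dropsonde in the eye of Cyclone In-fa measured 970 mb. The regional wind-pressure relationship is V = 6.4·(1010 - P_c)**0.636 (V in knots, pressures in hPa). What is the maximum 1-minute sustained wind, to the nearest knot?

ΔP = 1010 − 970 = 40 mb.
40^0.636 ≈ 10.445.
V ≈ 6.4 × 10.445 ≈ 66.8 kt.

67 kt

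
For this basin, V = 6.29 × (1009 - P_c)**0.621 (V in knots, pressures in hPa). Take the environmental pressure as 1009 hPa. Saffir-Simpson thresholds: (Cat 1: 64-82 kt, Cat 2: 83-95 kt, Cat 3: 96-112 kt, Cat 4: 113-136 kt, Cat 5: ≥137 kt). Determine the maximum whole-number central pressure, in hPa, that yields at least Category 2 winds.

Category 2 begins at V = 83 kt.
Required ΔP = (83/6.29)^(1/0.621) = 13.196^1.610 ≈ 63.71 hPa.
P_c ≤ 1009 − 63.71 = 945.29, so the highest integer P_c is 945 hPa.

945 hPa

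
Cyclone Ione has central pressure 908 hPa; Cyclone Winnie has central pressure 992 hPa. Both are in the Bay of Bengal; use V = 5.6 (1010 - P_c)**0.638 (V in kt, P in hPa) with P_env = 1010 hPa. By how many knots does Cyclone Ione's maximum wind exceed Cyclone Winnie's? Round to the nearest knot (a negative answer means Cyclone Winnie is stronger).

Cyclone Ione: ΔP = 102; V ≈ 5.6 × 102^0.638 ≈ 107.07 kt.
Cyclone Winnie: ΔP = 18; V ≈ 5.6 × 18^0.638 ≈ 35.40 kt.
Difference ≈ 107.07 − 35.40 = 71.67 → 72 kt.

72 kt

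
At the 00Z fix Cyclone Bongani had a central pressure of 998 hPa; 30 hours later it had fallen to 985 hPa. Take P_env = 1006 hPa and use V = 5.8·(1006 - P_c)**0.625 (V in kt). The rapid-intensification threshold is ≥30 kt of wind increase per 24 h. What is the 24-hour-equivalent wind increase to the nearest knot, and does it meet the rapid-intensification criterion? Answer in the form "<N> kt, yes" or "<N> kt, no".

14 kt, no

V₁: ΔP = 8, V ≈ 5.8 × 8^0.625 ≈ 21.27 kt.
V₂: ΔP = 21, V ≈ 5.8 × 21^0.625 ≈ 38.89 kt.
ΔV over 30 h = 17.62 kt → 24 h equivalent = 17.62 × 24/30 ≈ 14.10 kt.
14 kt < 30 kt ⇒ not rapid intensification.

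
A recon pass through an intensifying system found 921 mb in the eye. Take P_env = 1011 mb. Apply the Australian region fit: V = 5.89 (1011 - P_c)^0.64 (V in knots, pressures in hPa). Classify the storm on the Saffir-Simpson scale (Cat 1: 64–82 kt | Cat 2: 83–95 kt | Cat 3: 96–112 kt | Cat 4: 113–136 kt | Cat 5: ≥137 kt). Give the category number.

3

ΔP = 1011 − 921 = 90 mb.
V ≈ 5.89 × 90^0.64 = 5.89 × 17.81 ≈ 105 kt.
105 kt falls in the Category 3 band.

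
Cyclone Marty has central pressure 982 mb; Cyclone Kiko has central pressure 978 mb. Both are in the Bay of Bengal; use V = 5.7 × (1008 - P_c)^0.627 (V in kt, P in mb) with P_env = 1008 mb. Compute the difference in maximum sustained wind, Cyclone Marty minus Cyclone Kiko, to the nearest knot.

-4 kt

Cyclone Marty: ΔP = 26; V ≈ 5.7 × 26^0.627 ≈ 43.96 kt.
Cyclone Kiko: ΔP = 30; V ≈ 5.7 × 30^0.627 ≈ 48.09 kt.
Difference ≈ 43.96 − 48.09 = -4.13 → -4 kt.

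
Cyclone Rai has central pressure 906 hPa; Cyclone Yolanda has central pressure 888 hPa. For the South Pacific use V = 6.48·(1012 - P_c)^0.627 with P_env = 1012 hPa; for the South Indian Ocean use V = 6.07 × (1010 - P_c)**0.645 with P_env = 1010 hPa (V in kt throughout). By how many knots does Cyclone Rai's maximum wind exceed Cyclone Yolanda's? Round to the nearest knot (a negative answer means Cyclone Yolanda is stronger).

Cyclone Rai: ΔP = 106; V ≈ 6.48 × 106^0.627 ≈ 120.63 kt.
Cyclone Yolanda: ΔP = 122; V ≈ 6.07 × 122^0.645 ≈ 134.55 kt.
Difference ≈ 120.63 − 134.55 = -13.92 → -14 kt.

-14 kt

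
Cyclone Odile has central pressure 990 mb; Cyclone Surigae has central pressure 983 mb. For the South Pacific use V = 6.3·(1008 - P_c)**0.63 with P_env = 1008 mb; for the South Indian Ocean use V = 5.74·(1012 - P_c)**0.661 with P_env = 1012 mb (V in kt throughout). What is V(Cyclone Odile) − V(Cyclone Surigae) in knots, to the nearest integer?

Cyclone Odile: ΔP = 18; V ≈ 6.3 × 18^0.63 ≈ 38.92 kt.
Cyclone Surigae: ΔP = 29; V ≈ 5.74 × 29^0.661 ≈ 53.16 kt.
Difference ≈ 38.92 − 53.16 = -14.24 → -14 kt.

-14 kt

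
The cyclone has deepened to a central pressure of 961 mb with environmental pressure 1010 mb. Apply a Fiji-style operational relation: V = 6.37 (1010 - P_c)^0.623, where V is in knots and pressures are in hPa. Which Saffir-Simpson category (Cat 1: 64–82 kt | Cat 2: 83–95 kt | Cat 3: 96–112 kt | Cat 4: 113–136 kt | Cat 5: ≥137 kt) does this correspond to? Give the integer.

ΔP = 1010 − 961 = 49 mb.
V ≈ 6.37 × 49^0.623 = 6.37 × 11.30 ≈ 72 kt.
72 kt falls in the Category 1 band.

1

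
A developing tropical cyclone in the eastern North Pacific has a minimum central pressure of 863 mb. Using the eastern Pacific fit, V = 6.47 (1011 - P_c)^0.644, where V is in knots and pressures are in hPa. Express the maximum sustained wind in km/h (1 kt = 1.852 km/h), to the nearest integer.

ΔP = 1011 − 863 = 148 mb.
V ≈ 6.47 × 148^0.644 = 6.47 × 24.983 ≈ 161.641 kt.
161.641 × 1.852 ≈ 299.36 km/h → 299 km/h.

299 km/h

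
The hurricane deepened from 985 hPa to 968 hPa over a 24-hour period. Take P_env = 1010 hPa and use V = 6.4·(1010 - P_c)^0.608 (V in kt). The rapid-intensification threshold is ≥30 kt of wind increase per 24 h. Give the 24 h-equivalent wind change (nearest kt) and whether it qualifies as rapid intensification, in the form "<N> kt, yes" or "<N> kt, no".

V₁: ΔP = 25, V ≈ 6.4 × 25^0.608 ≈ 45.30 kt.
V₂: ΔP = 42, V ≈ 6.4 × 42^0.608 ≈ 62.10 kt.
ΔV over 24 h = 16.80 kt → 24 h equivalent = 16.80 × 24/24 ≈ 16.80 kt.
17 kt < 30 kt ⇒ not rapid intensification.

17 kt, no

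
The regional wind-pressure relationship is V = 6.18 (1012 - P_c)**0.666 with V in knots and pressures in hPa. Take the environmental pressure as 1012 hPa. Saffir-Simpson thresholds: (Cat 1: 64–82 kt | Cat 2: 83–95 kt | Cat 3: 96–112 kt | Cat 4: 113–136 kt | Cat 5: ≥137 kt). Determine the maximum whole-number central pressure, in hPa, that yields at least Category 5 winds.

Category 5 begins at V = 137 kt.
Required ΔP = (137/6.18)^(1/0.666) = 22.168^1.502 ≈ 104.86 hPa.
P_c ≤ 1012 − 104.86 = 907.14, so the highest integer P_c is 907 hPa.

907 hPa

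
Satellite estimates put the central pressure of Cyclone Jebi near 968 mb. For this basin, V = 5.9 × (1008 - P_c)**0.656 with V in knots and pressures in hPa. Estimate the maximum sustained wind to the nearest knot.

66 kt

ΔP = 1008 − 968 = 40 mb.
40^0.656 ≈ 11.245.
V ≈ 5.9 × 11.245 ≈ 66.3 kt.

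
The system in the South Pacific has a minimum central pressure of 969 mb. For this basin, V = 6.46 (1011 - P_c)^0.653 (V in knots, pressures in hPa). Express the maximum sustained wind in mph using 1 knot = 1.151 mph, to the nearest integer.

85 mph

ΔP = 1011 − 969 = 42 mb.
V ≈ 6.46 × 42^0.653 = 6.46 × 11.481 ≈ 74.168 kt.
74.168 × 1.151 ≈ 85.37 mph → 85 mph.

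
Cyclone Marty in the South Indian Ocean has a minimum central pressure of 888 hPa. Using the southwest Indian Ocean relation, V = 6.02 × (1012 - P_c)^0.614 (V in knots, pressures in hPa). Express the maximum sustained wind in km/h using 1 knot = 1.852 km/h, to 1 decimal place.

ΔP = 1012 − 888 = 124 hPa.
V ≈ 6.02 × 124^0.614 = 6.02 × 19.291 ≈ 116.133 kt.
116.133 × 1.852 ≈ 215.08 km/h → 215.1 km/h.

215.1 km/h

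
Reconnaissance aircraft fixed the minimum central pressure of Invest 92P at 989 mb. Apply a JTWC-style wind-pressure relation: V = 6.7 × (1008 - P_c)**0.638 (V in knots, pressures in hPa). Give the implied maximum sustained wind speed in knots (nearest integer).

ΔP = 1008 − 989 = 19 mb.
19^0.638 ≈ 6.544.
V ≈ 6.7 × 6.544 ≈ 43.8 kt.

44 kt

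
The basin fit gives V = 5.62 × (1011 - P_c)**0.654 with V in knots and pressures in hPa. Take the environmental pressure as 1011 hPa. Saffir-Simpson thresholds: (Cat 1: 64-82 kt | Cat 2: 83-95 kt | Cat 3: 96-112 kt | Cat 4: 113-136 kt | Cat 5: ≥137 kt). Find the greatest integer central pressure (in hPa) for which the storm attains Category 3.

934 hPa

Category 3 begins at V = 96 kt.
Required ΔP = (96/5.62)^(1/0.654) = 17.082^1.529 ≈ 76.67 hPa.
P_c ≤ 1011 − 76.67 = 934.33, so the highest integer P_c is 934 hPa.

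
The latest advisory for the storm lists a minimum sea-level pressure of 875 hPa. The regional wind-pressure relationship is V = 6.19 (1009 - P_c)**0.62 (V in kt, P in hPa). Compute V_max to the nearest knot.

129 kt

ΔP = 1009 − 875 = 134 hPa.
134^0.62 ≈ 20.836.
V ≈ 6.19 × 20.836 ≈ 129.0 kt.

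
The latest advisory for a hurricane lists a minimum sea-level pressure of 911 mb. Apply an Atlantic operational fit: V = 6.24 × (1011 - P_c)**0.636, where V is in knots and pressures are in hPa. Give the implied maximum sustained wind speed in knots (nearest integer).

ΔP = 1011 − 911 = 100 mb.
100^0.636 ≈ 18.707.
V ≈ 6.24 × 18.707 ≈ 116.7 kt.

117 kt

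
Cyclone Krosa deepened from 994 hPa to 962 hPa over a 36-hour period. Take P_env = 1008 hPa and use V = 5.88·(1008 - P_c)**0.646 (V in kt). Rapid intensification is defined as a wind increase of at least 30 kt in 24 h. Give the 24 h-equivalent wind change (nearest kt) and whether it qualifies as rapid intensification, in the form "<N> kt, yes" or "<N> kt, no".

V₁: ΔP = 14, V ≈ 5.88 × 14^0.646 ≈ 32.34 kt.
V₂: ΔP = 46, V ≈ 5.88 × 46^0.646 ≈ 69.75 kt.
ΔV over 36 h = 37.41 kt → 24 h equivalent = 37.41 × 24/36 ≈ 24.94 kt.
25 kt < 30 kt ⇒ not rapid intensification.

25 kt, no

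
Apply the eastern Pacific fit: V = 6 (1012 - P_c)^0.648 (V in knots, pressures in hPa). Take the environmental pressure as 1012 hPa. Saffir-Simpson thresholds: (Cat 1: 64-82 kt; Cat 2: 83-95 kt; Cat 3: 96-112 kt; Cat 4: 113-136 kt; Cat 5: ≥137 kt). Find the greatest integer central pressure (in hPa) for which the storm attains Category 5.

887 hPa

Category 5 begins at V = 137 kt.
Required ΔP = (137/6)^(1/0.648) = 22.833^1.543 ≈ 124.90 hPa.
P_c ≤ 1012 − 124.90 = 887.10, so the highest integer P_c is 887 hPa.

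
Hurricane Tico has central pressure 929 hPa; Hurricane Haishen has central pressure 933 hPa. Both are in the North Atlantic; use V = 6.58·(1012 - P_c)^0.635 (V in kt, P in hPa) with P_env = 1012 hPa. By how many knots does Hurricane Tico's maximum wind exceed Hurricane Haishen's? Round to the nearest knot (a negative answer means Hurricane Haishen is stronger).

3 kt

Hurricane Tico: ΔP = 83; V ≈ 6.58 × 83^0.635 ≈ 108.85 kt.
Hurricane Haishen: ΔP = 79; V ≈ 6.58 × 79^0.635 ≈ 105.49 kt.
Difference ≈ 108.85 − 105.49 = 3.36 → 3 kt.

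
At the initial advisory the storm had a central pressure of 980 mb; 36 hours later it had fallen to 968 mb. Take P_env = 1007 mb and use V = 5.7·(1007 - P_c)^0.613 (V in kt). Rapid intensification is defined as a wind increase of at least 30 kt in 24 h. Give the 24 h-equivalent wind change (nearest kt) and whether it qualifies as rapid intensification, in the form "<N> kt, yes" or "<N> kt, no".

7 kt, no

V₁: ΔP = 27, V ≈ 5.7 × 27^0.613 ≈ 42.98 kt.
V₂: ΔP = 39, V ≈ 5.7 × 39^0.613 ≈ 53.85 kt.
ΔV over 36 h = 10.87 kt → 24 h equivalent = 10.87 × 24/36 ≈ 7.25 kt.
7 kt < 30 kt ⇒ not rapid intensification.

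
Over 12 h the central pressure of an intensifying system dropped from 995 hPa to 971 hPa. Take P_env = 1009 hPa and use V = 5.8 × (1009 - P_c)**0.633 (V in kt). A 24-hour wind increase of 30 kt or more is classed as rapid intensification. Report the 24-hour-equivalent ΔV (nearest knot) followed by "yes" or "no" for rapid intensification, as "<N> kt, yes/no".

V₁: ΔP = 14, V ≈ 5.8 × 14^0.633 ≈ 30.83 kt.
V₂: ΔP = 38, V ≈ 5.8 × 38^0.633 ≈ 58.00 kt.
ΔV over 12 h = 27.17 kt → 24 h equivalent = 27.17 × 24/12 ≈ 54.34 kt.
54 kt ≥ 30 kt ⇒ rapid intensification.

54 kt, yes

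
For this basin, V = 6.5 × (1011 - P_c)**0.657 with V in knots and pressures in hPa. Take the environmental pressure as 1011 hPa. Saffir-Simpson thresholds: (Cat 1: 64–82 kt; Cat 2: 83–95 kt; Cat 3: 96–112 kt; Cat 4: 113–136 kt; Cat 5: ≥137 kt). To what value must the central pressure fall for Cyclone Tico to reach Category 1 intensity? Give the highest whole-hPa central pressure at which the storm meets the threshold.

978 hPa

Category 1 begins at V = 64 kt.
Required ΔP = (64/6.5)^(1/0.657) = 9.846^1.522 ≈ 32.50 hPa.
P_c ≤ 1011 − 32.50 = 978.50, so the highest integer P_c is 978 hPa.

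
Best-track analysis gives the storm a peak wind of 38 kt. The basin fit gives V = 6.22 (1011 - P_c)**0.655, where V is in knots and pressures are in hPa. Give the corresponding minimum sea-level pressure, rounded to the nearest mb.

ΔP = (V / 6.22)^(1/0.655) = (38/6.22)^1.527.
38/6.22 = 6.109; 6.109^1.527 ≈ 15.85 mb.
P_c = 1011 − 15.85 = 995.15 ≈ 995 mb.

995 mb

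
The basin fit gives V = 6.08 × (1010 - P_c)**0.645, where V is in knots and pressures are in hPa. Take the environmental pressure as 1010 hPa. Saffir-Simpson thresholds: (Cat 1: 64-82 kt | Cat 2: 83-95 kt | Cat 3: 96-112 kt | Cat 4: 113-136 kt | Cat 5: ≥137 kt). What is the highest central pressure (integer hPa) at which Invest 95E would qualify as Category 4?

917 hPa

Category 4 begins at V = 113 kt.
Required ΔP = (113/6.08)^(1/0.645) = 18.586^1.550 ≈ 92.84 hPa.
P_c ≤ 1010 − 92.84 = 917.16, so the highest integer P_c is 917 hPa.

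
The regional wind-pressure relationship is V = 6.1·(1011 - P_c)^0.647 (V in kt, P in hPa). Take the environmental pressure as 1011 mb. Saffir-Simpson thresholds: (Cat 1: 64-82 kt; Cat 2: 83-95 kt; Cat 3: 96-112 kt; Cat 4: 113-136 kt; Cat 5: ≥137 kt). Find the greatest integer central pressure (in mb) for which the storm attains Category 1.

Category 1 begins at V = 64 kt.
Required ΔP = (64/6.1)^(1/0.647) = 10.492^1.546 ≈ 37.83 mb.
P_c ≤ 1011 − 37.83 = 973.17, so the highest integer P_c is 973 mb.

973 mb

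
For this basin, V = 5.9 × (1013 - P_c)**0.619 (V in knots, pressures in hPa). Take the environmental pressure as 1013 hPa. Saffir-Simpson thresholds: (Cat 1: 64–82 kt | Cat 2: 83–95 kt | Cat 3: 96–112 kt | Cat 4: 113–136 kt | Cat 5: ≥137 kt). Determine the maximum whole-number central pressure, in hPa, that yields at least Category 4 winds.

895 hPa

Category 4 begins at V = 113 kt.
Required ΔP = (113/5.9)^(1/0.619) = 19.153^1.616 ≈ 117.88 hPa.
P_c ≤ 1013 − 117.88 = 895.12, so the highest integer P_c is 895 hPa.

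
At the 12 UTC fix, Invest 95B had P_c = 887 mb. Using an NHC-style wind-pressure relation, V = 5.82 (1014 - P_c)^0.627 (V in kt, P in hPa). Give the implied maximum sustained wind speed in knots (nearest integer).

ΔP = 1014 − 887 = 127 mb.
127^0.627 ≈ 20.849.
V ≈ 5.82 × 20.849 ≈ 121.3 kt.

121 kt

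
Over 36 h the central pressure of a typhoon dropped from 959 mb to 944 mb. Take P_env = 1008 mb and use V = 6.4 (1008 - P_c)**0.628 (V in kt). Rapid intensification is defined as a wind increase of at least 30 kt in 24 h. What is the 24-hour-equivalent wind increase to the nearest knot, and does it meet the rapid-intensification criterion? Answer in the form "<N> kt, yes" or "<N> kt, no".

9 kt, no

V₁: ΔP = 49, V ≈ 6.4 × 49^0.628 ≈ 73.73 kt.
V₂: ΔP = 64, V ≈ 6.4 × 64^0.628 ≈ 87.19 kt.
ΔV over 36 h = 13.46 kt → 24 h equivalent = 13.46 × 24/36 ≈ 8.97 kt.
9 kt < 30 kt ⇒ not rapid intensification.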